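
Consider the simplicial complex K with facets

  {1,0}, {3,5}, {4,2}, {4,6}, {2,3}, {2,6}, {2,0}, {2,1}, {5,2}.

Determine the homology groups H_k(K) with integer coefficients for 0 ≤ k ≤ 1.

Take the total order 0 < 1 < 2 < 3 < 4 < 5 < 6 on the vertex set. Then K (dimension 1) consists of the simplices:

  0-simplices (7): [0], [1], [2], [3], [4], [5], [6]
  1-simplices (9): [0,1], [0,2], [1,2], [2,3], [2,4], [2,5], [2,6], [3,5], [4,6]

Hence C_0 ≅ Z^7, C_1 ≅ Z^9.

The boundary map ∂_1: C_1 → C_0 sends each edge [p,q] (with p < q) to q − p.
This gives a 7×9 integer matrix of rank 6; reducing to Smith normal form yields diagonal entries (1,1,1,1,1,1).

Reading off H_k = ker ∂_k / im ∂_{k+1}:

  H_0: rank C_0 − rank ∂_1 = 7 − 6 = 1, and the invariant factors of ∂_1 are all 1, so H_0 ≅ Z.
  H_1: rank ker ∂_1 − rank ∂_2 = (9 − 6) − 0 = 3, and there is no ∂_2, so H_1 ≅ Z^3.

(K is a triangulation of a wedge of 3 circles.)

H_0 = Z,  H_1 = Z^3.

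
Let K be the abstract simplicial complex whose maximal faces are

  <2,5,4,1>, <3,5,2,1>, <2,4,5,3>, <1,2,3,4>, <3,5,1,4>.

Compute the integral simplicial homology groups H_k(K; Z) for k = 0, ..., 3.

H_0 ≅ Z,  H_1 = 0,  H_2 = 0,  H_3 ≅ Z.

We work with the vertex ordering 1 < 2 < 3 < 4 < 5. The simplices of K, each written with vertices in increasing order, are:

  0-simplices (5): [1], [2], [3], [4], [5]
  1-simplices (10): [1,2], [1,3], [1,4], [1,5], [2,3], [2,4], [2,5], [3,4], [3,5], [4,5]
  2-simplices (10): [1,2,3], [1,2,4], [1,2,5], [1,3,4], [1,3,5], [1,4,5], [2,3,4], [2,3,5], [2,4,5], [3,4,5]
  3-simplices (5): [1,2,3,4], [1,2,3,5], [1,2,4,5], [1,3,4,5], [2,3,4,5]

Hence C_0 ≅ Z^5, C_1 ≅ Z^10, C_2 ≅ Z^10, C_3 ≅ Z^5.

Boundary ∂_1: C_1 → C_0 maps an edge to its endpoints' difference, ∂[p,q] = q − p.
This gives a 5×10 integer matrix of rank 4; reducing to Smith normal form yields diagonal entries (1,1,1,1).

The boundary map ∂_2: C_2 → C_1 acts by ∂[p,q,r] = [q,r] − [p,r] + [p,q]. For instance
  ∂[2,4,5] = [4,5] − [2,5] + [2,4],
  ∂[1,3,4] = [3,4] − [1,4] + [1,3].
As a 10×10 matrix over Z this has rank 6, with invariant factors (1,1,1,1,1,1).

The boundary map ∂_3: C_3 → C_2 sends each 3-simplex σ to the alternating sum Σ_i (−1)^i (σ with its i-th vertex removed). For instance
  ∂[2,3,4,5] = [3,4,5] − [2,4,5] + [2,3,5] − [2,3,4],
  ∂[1,2,3,5] = [2,3,5] − [1,3,5] + [1,2,5] − [1,2,3].
The resulting 10×5 matrix has rank 4, and its Smith normal form has invariant factors (1,1,1,1).

Computing H_k = (kernel of ∂_k) / (image of ∂_{k+1}):

  H_0: rank C_0 − rank ∂_1 = 5 − 4 = 1, and the invariant factors of ∂_1 are all 1, so H_0 = Z.
  H_1: rank ker ∂_1 − rank ∂_2 = (10 − 4) − 6 = 0, and the invariant factors of ∂_2 are all 1, so H_1 = 0.
  H_2: rank ker ∂_2 − rank ∂_3 = (10 − 6) − 4 = 0, and the invariant factors of ∂_3 are all 1, so H_2 = 0.
  H_3: rank ker ∂_3 − rank ∂_4 = (5 − 4) − 0 = 1, and there is no ∂_4, so H_3 = Z.

As a check, the Euler characteristic is 5 − 10 + 10 − 5 = 0, which agrees with 1 − 0 + 0 − 1 = 0.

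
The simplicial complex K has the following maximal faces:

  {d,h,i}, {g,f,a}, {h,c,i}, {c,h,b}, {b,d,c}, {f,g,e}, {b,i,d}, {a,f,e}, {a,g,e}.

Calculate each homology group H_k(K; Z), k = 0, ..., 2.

K has 9 vertices, 16 edges, 9 triangles.
rank ∂_0 = 0, rank ∂_1 = 7 ⇒ b_0 = 9 − 0 − 7 = 2; all invariant factors of ∂_1 are 1 so no torsion. So H_0 = Z^2.
rank ∂_1 = 7, rank ∂_2 = 8 ⇒ b_1 = 16 − 7 − 8 = 1; all invariant factors of ∂_2 are 1 so no torsion. So H_1 = Z.
rank ∂_2 = 8, rank ∂_3 = 0 ⇒ b_2 = 9 − 8 − 0 = 1. So H_2 = Z.

H_0 = Z^2,  H_1 = Z,  H_2 = Z.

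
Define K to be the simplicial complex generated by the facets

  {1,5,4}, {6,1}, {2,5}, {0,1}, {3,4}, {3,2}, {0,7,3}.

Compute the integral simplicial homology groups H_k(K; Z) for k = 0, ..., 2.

K has 8 vertices, 11 edges, 2 triangles.
rank ∂_0 = 0, rank ∂_1 = 7 ⇒ b_0 = 8 − 0 − 7 = 1; all invariant factors of ∂_1 are 1 so no torsion. So H_0 ≅ Z.
rank ∂_1 = 7, rank ∂_2 = 2 ⇒ b_1 = 11 − 7 − 2 = 2; all invariant factors of ∂_2 are 1 so no torsion. So H_1 ≅ Z^2.
rank ∂_2 = 2, rank ∂_3 = 0 ⇒ b_2 = 2 − 2 − 0 = 0. So H_2 ≅ 0.

H_0 = Z,  H_1 = Z^2,  H_2 = 0.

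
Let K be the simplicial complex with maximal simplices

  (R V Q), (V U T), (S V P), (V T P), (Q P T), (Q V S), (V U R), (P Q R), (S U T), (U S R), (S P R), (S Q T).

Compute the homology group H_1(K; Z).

H_1 = Z/2Z.

Take the total order P < Q < R < S < T < U < V on the vertex set. Then K (dimension 2) consists of the simplices:

  0-simplices (7): P, Q, R, S, T, U, V
  1-simplices (18): PQ, PR, PS, PT, PV, QR, QS, QT, QV, RS, RU, RV, ST, SU, SV, TU, TV, UV
  2-simplices (12): PQR, PQT, PRS, PSV, PTV, QRV, QST, QSV, RSU, RUV, STU, TUV

Hence C_0 ≅ Z^7, C_1 ≅ Z^18, C_2 ≅ Z^12.

∂_1: C_1 → C_0 sends each edge [p,q] (with p < q) to q − p.
The 7×18 boundary matrix has rank 6 and Smith normal form diag(1,1,1,1,1,1).

The boundary map ∂_2: C_2 → C_1 sends each 2-simplex [p,q,r] to [q,r] − [p,r] + [p,q]. For instance
  ∂PSV = SV − PV + PS,
  ∂RUV = UV − RV + RU.
As a 18×12 matrix over Z this has rank 12, with invariant factors (1,1,1,1,1,1,1,1,1,1,1,2).

Now H_k = ker ∂_k / im ∂_{k+1}, so:

  H_1: rank ker ∂_1 − rank ∂_2 = (18 − 6) − 12 = 0, and ∂_2 has invariant factor 2 > 1, so H_1 = Z/2Z.

(K is a triangulation of the real projective plane RP^2.)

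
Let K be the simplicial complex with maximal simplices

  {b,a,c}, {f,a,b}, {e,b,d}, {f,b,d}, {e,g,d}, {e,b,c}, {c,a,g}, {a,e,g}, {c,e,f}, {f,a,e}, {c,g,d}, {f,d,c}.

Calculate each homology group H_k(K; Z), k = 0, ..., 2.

H_0 ≅ Z,  H_1 ≅ Z/2,  H_2 = 0.

K has 7 vertices, 18 edges, 12 triangles.
rank ∂_0 = 0, rank ∂_1 = 6 ⇒ b_0 = 7 − 0 − 6 = 1; all invariant factors of ∂_1 are 1 so no torsion. So H_0 = Z.
rank ∂_1 = 6, rank ∂_2 = 12 ⇒ b_1 = 18 − 6 − 12 = 0; ∂_2 has invariant factor(s) [2] giving torsion. So H_1 = Z/2.
rank ∂_2 = 12, rank ∂_3 = 0 ⇒ b_2 = 12 − 12 − 0 = 0. So H_2 = 0.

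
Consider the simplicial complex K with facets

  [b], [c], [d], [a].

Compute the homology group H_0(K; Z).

H_0 = Z^4.

K has 4 vertices.
rank ∂_0 = 0, rank ∂_1 = 0 ⇒ b_0 = 4 − 0 − 0 = 4. So H_0 = Z^4.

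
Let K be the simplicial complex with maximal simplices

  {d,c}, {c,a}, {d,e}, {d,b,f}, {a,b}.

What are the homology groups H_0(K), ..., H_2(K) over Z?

Order the vertices as a < b < c < d < e < f. Listing each simplex with vertices in this order, K has dimension 2 with simplices:

  0-simplices (6): a, b, c, d, e, f
  1-simplices (7): ab, ac, bd, bf, cd, de, df
  2-simplices (1): bdf

Hence C_0 ≅ Z^6, C_1 ≅ Z^7, C_2 ≅ Z^1.

∂_1: C_1 → C_0 is given by ∂[p,q] = [q] − [p]. For instance
  ∂bd = d − b.
This gives a 6×7 integer matrix of rank 5; reducing to Smith normal form yields diagonal entries (1,1,1,1,1).

∂_2: C_2 → C_1 maps a triangle to the signed sum of its edges. For instance
  ∂bdf = df − bf + bd.
This gives a 7×1 integer matrix of rank 1; reducing to Smith normal form yields diagonal entries (1).

From H_k ≅ ker(∂_k) / im(∂_{k+1}) we obtain:

  H_0: rank C_0 − rank ∂_1 = 6 − 5 = 1, and the invariant factors of ∂_1 are all 1, so H_0 = Z.
  H_1: rank ker ∂_1 − rank ∂_2 = (7 − 5) − 1 = 1, and the invariant factors of ∂_2 are all 1, so H_1 = Z.
  H_2: rank ker ∂_2 − rank ∂_3 = (1 − 1) − 0 = 0, and there is no ∂_3, so H_2 = 0.

As a check, the Euler characteristic is 6 − 7 + 1 = 0, which agrees with 1 − 1 + 0 = 0.

H_0 ≅ Z,  H_1 ≅ Z,  H_2 = 0.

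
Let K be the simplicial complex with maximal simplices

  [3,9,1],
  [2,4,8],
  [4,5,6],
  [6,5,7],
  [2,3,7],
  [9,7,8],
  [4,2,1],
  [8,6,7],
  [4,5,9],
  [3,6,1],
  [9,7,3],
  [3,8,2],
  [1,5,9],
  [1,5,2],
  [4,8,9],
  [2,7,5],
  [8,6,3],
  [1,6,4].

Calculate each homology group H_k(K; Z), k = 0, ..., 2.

K has 9 vertices, 27 edges, 18 triangles.
rank ∂_0 = 0, rank ∂_1 = 8 ⇒ b_0 = 9 − 0 − 8 = 1; all invariant factors of ∂_1 are 1 so no torsion. So H_0 = Z.
rank ∂_1 = 8, rank ∂_2 = 18 ⇒ b_1 = 27 − 8 − 18 = 1; ∂_2 has invariant factor(s) [2] giving torsion. So H_1 = Z ⊕ Z/2.
rank ∂_2 = 18, rank ∂_3 = 0 ⇒ b_2 = 18 − 18 − 0 = 0. So H_2 = 0.

H_0 = Z,  H_1 = Z ⊕ Z/2,  H_2 = 0.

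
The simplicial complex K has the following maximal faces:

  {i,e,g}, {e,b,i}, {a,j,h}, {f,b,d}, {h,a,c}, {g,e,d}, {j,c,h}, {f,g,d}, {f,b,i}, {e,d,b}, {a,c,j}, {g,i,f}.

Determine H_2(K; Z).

Order the vertices as a < b < c < d < e < f < g < h < i < j. Listing each simplex with vertices in this order, K has dimension 2 with simplices:

  0-simplices (10): a, b, c, d, e, f, g, h, i, j
  1-simplices (18): ac, ah, aj, bd, be, bf, bi, ch, cj, de, df, dg, eg, ei, fg, fi, gi, hj
  2-simplices (12): ach, acj, ahj, bde, bdf, bei, bfi, chj, deg, dfg, egi, fgi

giving chain groups C_0 ≅ Z^10, C_1 ≅ Z^18, C_2 ≅ Z^12.

Boundary ∂_1: C_1 → C_0 sends each edge [p,q] (with p < q) to q − p.
The 10×18 boundary matrix has rank 8 and Smith normal form diag(1,1,1,1,1,1,1,1).

The boundary map ∂_2: C_2 → C_1 sends each 2-simplex [p,q,r] to [q,r] − [p,r] + [p,q]. For instance
  ∂ahj = hj − aj + ah,
  ∂bdf = df − bf + bd.
This gives a 18×12 integer matrix of rank 10; reducing to Smith normal form yields diagonal entries (1,1,1,1,1,1,1,1,1,1).

From H_k ≅ ker(∂_k) / im(∂_{k+1}) we obtain:

  H_2: rank ker ∂_2 − rank ∂_3 = (12 − 10) − 0 = 2, and there is no ∂_3, so H_2 = Z^2.

H_2 = Z^2.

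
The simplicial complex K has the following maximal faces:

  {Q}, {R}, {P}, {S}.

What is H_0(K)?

H_0 = Z^4.

We work with the vertex ordering P < Q < R < S. The simplices of K, each written with vertices in increasing order, are:

  0-simplices (4): P, Q, R, S

so the chain groups are C_0 ≅ Z^4.

Computing H_k = (kernel of ∂_k) / (image of ∂_{k+1}):

  H_0: rank C_0 − rank ∂_1 = 4 − 0 = 4, and there is no ∂_1, so H_0 ≅ Z^4.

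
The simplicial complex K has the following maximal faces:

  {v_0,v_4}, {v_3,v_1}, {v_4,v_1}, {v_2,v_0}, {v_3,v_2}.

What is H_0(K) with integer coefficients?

We work with the vertex ordering v_0 < v_1 < v_2 < v_3 < v_4. The simplices of K, each written with vertices in increasing order, are:

  0-simplices (5): [v_0], [v_1], [v_2], [v_3], [v_4]
  1-simplices (5): [v_0,v_2], [v_0,v_4], [v_1,v_3], [v_1,v_4], [v_2,v_3]

giving chain groups C_0 ≅ Z^5, C_1 ≅ Z^5.

The boundary map ∂_1: C_1 → C_0 maps an edge to its endpoints' difference, ∂[p,q] = q − p. For instance
  ∂[v_0,v_4] = [v_4] − [v_0].
The 5×5 boundary matrix has rank 4 and Smith normal form diag(1,1,1,1).

Now H_k = ker ∂_k / im ∂_{k+1}, so:

  H_0: rank C_0 − rank ∂_1 = 5 − 4 = 1, and the invariant factors of ∂_1 are all 1, so H_0 ≅ Z.

(K is a triangulation of the circle S^1.)

H_0 = Z.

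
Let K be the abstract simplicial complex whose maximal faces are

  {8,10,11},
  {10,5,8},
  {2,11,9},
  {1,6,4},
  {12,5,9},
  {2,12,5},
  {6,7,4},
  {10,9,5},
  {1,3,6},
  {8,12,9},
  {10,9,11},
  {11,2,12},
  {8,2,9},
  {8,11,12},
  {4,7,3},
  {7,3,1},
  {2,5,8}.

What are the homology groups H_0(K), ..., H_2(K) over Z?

H_0 = Z^2,  H_1 = Z ⊕ Z/2,  H_2 = 0.

Fix the vertex order 1 < 2 < 3 < 4 < 5 < 6 < 7 < 8 < 9 < 10 < 11 < 12 and write every simplex with vertices in increasing order. Then dim K = 2 and the simplices of K are:

  0-simplices (12): [1], [2], [3], [4], [5], [6], [7], [8], [9], [10], [11], [12]
  1-simplices (28): (28 of them)
  2-simplices (17): (17 of them)

so the chain groups are C_0 ≅ Z^12, C_1 ≅ Z^28, C_2 ≅ Z^17.

The boundary map ∂_1: C_1 → C_0 is given by ∂[p,q] = [q] − [p]. For instance
  ∂[11,12] = [12] − [11].
The 12×28 boundary matrix has rank 10 and Smith normal form diag(1,1,1,1,1,1,1,1,1,1).

The boundary map ∂_2: C_2 → C_1 acts by ∂[p,q,r] = [q,r] − [p,r] + [p,q]. For instance
  ∂[2,9,11] = [9,11] − [2,11] + [2,9],
  ∂[8,9,12] = [9,12] − [8,12] + [8,9].
The 28×17 boundary matrix has rank 17 and Smith normal form diag(1,1,1,1,1,1,1,1,1,1,1,1,1,1,1,1,2).

Reading off H_k = ker ∂_k / im ∂_{k+1}:

  H_0: rank C_0 − rank ∂_1 = 12 − 10 = 2, and the invariant factors of ∂_1 are all 1, so H_0 ≅ Z^2.
  H_1: rank ker ∂_1 − rank ∂_2 = (28 − 10) − 17 = 1, and ∂_2 has invariant factor 2 > 1, so H_1 ≅ Z ⊕ Z/2.
  H_2: rank ker ∂_2 − rank ∂_3 = (17 − 17) − 0 = 0, and there is no ∂_3, so H_2 ≅ 0.

(K is a triangulation of the disjoint union of the real projective plane RP^2 and the Möbius band.)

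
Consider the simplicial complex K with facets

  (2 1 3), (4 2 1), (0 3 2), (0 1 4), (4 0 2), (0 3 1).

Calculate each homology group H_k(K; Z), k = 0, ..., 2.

Order the vertices as 0 < 1 < 2 < 3 < 4. Listing each simplex with vertices in this order, K has dimension 2 with simplices:

  0-simplices (5): [0], [1], [2], [3], [4]
  1-simplices (9): [0,1], [0,2], [0,3], [0,4], [1,2], [1,3], [1,4], [2,3], [2,4]
  2-simplices (6): [0,1,3], [0,1,4], [0,2,3], [0,2,4], [1,2,3], [1,2,4]

giving chain groups C_0 ≅ Z^5, C_1 ≅ Z^9, C_2 ≅ Z^6.

Boundary ∂_1: C_1 → C_0 maps an edge to its endpoints' difference, ∂[p,q] = q − p. For instance
  ∂[1,2] = [2] − [1].
The resulting 5×9 matrix has rank 4, and its Smith normal form has invariant factors (1,1,1,1).

∂_2: C_2 → C_1 maps a triangle to the signed sum of its edges. For instance
  ∂[0,1,4] = [1,4] − [0,4] + [0,1],
  ∂[0,2,4] = [2,4] − [0,4] + [0,2].
The 9×6 boundary matrix has rank 5 and Smith normal form diag(1,1,1,1,1).

Reading off H_k = ker ∂_k / im ∂_{k+1}:

  H_0: rank C_0 − rank ∂_1 = 5 − 4 = 1, and the invariant factors of ∂_1 are all 1, so H_0 = Z.
  H_1: rank ker ∂_1 − rank ∂_2 = (9 − 4) − 5 = 0, and the invariant factors of ∂_2 are all 1, so H_1 = 0.
  H_2: rank ker ∂_2 − rank ∂_3 = (6 − 5) − 0 = 1, and there is no ∂_3, so H_2 = Z.

As a check, the Euler characteristic is 5 − 9 + 6 = 2, which agrees with 1 − 0 + 1 = 2.

H_0 = Z,  H_1 = 0,  H_2 = Z.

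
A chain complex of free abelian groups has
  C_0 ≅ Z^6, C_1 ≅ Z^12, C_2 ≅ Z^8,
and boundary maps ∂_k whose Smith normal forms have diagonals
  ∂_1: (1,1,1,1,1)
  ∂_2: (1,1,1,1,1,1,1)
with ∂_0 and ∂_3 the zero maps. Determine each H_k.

H_0: b_0 = 6 − 0 − 5 = 1; torsion from ∂_1 factors > 1: none. So H_0 ≅ Z.
H_1: b_1 = 12 − 5 − 7 = 0; torsion from ∂_2 factors > 1: none. So H_1 ≅ 0.
H_2: b_2 = 8 − 7 − 0 = 1; torsion from ∂_3 factors > 1: none. So H_2 ≅ Z.

H_0 ≅ Z,  H_1 = 0,  H_2 ≅ Z.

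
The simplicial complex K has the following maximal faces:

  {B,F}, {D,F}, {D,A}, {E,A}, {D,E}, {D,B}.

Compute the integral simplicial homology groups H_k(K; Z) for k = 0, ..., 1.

Order the vertices as A < B < D < E < F. Listing each simplex with vertices in this order, K has dimension 1 with simplices:

  0-simplices (5): A, B, D, E, F
  1-simplices (6): AD, AE, BD, BF, DE, DF

Hence C_0 ≅ Z^5, C_1 ≅ Z^6.

The boundary map ∂_1: C_1 → C_0 sends each edge [p,q] (with p < q) to q − p.
This gives a 5×6 integer matrix of rank 4; reducing to Smith normal form yields diagonal entries (1,1,1,1).

Computing H_k = (kernel of ∂_k) / (image of ∂_{k+1}):

  H_0: rank C_0 − rank ∂_1 = 5 − 4 = 1, and the invariant factors of ∂_1 are all 1, so H_0 ≅ Z.
  H_1: rank ker ∂_1 − rank ∂_2 = (6 − 4) − 0 = 2, and there is no ∂_2, so H_1 ≅ Z^2.

As a check, the Euler characteristic is 5 − 6 = -1, which agrees with 1 − 2 = -1.

H_0 ≅ Z,  H_1 ≅ Z^2.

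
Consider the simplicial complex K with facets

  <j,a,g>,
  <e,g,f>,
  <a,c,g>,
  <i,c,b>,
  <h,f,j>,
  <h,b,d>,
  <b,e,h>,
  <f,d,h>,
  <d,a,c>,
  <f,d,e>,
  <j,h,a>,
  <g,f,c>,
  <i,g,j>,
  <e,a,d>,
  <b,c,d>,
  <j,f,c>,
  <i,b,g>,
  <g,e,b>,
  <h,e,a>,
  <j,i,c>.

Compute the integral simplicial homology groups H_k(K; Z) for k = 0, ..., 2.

H_0 = Z,  H_1 = Z × Z/2,  H_2 = 0.

K has 10 vertices, 30 edges, 20 triangles.
rank ∂_0 = 0, rank ∂_1 = 9 ⇒ b_0 = 10 − 0 − 9 = 1; all invariant factors of ∂_1 are 1 so no torsion. So H_0 ≅ Z.
rank ∂_1 = 9, rank ∂_2 = 20 ⇒ b_1 = 30 − 9 − 20 = 1; ∂_2 has invariant factor(s) [2] giving torsion. So H_1 ≅ Z × Z/2.
rank ∂_2 = 20, rank ∂_3 = 0 ⇒ b_2 = 20 − 20 − 0 = 0. So H_2 ≅ 0.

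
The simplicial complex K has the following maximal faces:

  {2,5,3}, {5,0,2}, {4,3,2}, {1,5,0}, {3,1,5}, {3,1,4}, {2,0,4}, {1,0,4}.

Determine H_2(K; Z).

H_2 = Z.

K has 6 vertices, 12 edges, 8 triangles.
rank ∂_2 = 7, rank ∂_3 = 0 ⇒ b_2 = 8 − 7 − 0 = 1. So H_2 = Z.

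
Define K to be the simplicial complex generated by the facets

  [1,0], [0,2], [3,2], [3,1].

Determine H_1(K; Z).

Order the vertices as 0 < 1 < 2 < 3. Listing each simplex with vertices in this order, K has dimension 1 with simplices:

  0-simplices (4): [0], [1], [2], [3]
  1-simplices (4): [0,1], [0,2], [1,3], [2,3]

giving chain groups C_0 ≅ Z^4, C_1 ≅ Z^4.

∂_1: C_1 → C_0 is given by ∂[p,q] = [q] − [p].
This gives a 4×4 integer matrix of rank 3; reducing to Smith normal form yields diagonal entries (1,1,1).

Computing H_k = (kernel of ∂_k) / (image of ∂_{k+1}):

  H_1: rank ker ∂_1 − rank ∂_2 = (4 − 3) − 0 = 1, and there is no ∂_2, so H_1 ≅ Z.

H_1 = Z.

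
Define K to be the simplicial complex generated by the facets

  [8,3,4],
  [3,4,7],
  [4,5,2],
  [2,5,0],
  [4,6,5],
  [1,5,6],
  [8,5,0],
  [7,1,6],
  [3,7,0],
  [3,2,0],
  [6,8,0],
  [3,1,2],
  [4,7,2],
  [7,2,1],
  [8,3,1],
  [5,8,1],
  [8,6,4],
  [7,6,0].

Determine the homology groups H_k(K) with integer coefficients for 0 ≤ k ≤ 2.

Take the total order 0 < 1 < 2 < 3 < 4 < 5 < 6 < 7 < 8 on the vertex set. Then K (dimension 2) consists of the simplices:

  0-simplices (9): [0], [1], [2], [3], [4], [5], [6], [7], [8]
  1-simplices (27): (27 of them)
  2-simplices (18): [0,2,3], [0,2,5], [0,3,7], [0,5,8], [0,6,7], [0,6,8], [1,2,3], [1,2,7], [1,3,8], [1,5,6], [1,5,8], [1,6,7], [2,4,5], [2,4,7], [3,4,7], [3,4,8], [4,5,6], [4,6,8]

Hence C_0 ≅ Z^9, C_1 ≅ Z^27, C_2 ≅ Z^18.

The boundary map ∂_1: C_1 → C_0 sends each edge [p,q] (with p < q) to q − p.
As a 9×27 matrix over Z this has rank 8, with invariant factors (1,1,1,1,1,1,1,1).

Boundary ∂_2: C_2 → C_1 sends each 2-simplex [p,q,r] to [q,r] − [p,r] + [p,q]. For instance
  ∂[4,5,6] = [5,6] − [4,6] + [4,5],
  ∂[1,5,6] = [5,6] − [1,6] + [1,5].
The 27×18 boundary matrix has rank 18 and Smith normal form diag(1,1,1,1,1,1,1,1,1,1,1,1,1,1,1,1,1,2).

Now H_k = ker ∂_k / im ∂_{k+1}, so:

  H_0: rank C_0 − rank ∂_1 = 9 − 8 = 1, and the invariant factors of ∂_1 are all 1, so H_0 = Z.
  H_1: rank ker ∂_1 − rank ∂_2 = (27 − 8) − 18 = 1, and ∂_2 has invariant factor 2 > 1, so H_1 = Z ⊕ Z/2.
  H_2: rank ker ∂_2 − rank ∂_3 = (18 − 18) − 0 = 0, and there is no ∂_3, so H_2 = 0.

As a check, the Euler characteristic is 9 − 27 + 18 = 0, which agrees with 1 − 1 + 0 = 0.
(K is a triangulation of the Klein bottle.)

H_0 ≅ Z,  H_1 ≅ Z ⊕ Z/2,  H_2 = 0.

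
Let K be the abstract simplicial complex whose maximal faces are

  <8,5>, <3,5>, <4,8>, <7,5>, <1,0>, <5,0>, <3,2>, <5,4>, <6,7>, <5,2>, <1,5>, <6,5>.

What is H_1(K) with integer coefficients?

Take the total order 0 < 1 < 2 < 3 < 4 < 5 < 6 < 7 < 8 on the vertex set. Then K (dimension 1) consists of the simplices:

  0-simplices (9): [0], [1], [2], [3], [4], [5], [6], [7], [8]
  1-simplices (12): [0,1], [0,5], [1,5], [2,3], [2,5], [3,5], [4,5], [4,8], [5,6], [5,7], [5,8], [6,7]

so the chain groups are C_0 ≅ Z^9, C_1 ≅ Z^12.

Boundary ∂_1: C_1 → C_0 sends each edge [p,q] (with p < q) to q − p. For instance
  ∂[5,8] = [8] − [5].
The 9×12 boundary matrix has rank 8 and Smith normal form diag(1,1,1,1,1,1,1,1).

From H_k ≅ ker(∂_k) / im(∂_{k+1}) we obtain:

  H_1: rank ker ∂_1 − rank ∂_2 = (12 − 8) − 0 = 4, and there is no ∂_2, so H_1 ≅ Z^4.

(K is a triangulation of a wedge of 4 circles.)

H_1 = Z^4.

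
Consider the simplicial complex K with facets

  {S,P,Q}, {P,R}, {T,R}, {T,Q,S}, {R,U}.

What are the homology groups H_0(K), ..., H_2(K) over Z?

We work with the vertex ordering P < Q < R < S < T < U. The simplices of K, each written with vertices in increasing order, are:

  0-simplices (6): P, Q, R, S, T, U
  1-simplices (8): PQ, PR, PS, QS, QT, RT, RU, ST
  2-simplices (2): PQS, QST

Hence C_0 ≅ Z^6, C_1 ≅ Z^8, C_2 ≅ Z^2.

Boundary ∂_1: C_1 → C_0 maps an edge to its endpoints' difference, ∂[p,q] = q − p. For instance
  ∂RU = U − R.
As a 6×8 matrix over Z this has rank 5, with invariant factors (1,1,1,1,1).

The boundary map ∂_2: C_2 → C_1 acts by ∂[p,q,r] = [q,r] − [p,r] + [p,q]. For instance
  ∂QST = ST − QT + QS,
  ∂PQS = QS − PS + PQ.
As a 8×2 matrix over Z this has rank 2, with invariant factors (1,1).

From H_k ≅ ker(∂_k) / im(∂_{k+1}) we obtain:

  H_0: rank C_0 − rank ∂_1 = 6 − 5 = 1, and the invariant factors of ∂_1 are all 1, so H_0 ≅ Z.
  H_1: rank ker ∂_1 − rank ∂_2 = (8 − 5) − 2 = 1, and the invariant factors of ∂_2 are all 1, so H_1 ≅ Z.
  H_2: rank ker ∂_2 − rank ∂_3 = (2 − 2) − 0 = 0, and there is no ∂_3, so H_2 ≅ 0.

As a check, the Euler characteristic is 6 − 8 + 2 = 0, which agrees with 1 − 1 + 0 = 0.

H_0 = Z,  H_1 = Z,  H_2 = 0.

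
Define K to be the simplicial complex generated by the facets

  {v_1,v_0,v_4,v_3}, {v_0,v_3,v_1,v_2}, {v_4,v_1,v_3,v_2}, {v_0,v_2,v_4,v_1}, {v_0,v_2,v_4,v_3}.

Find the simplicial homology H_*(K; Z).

H_0 = Z,  H_1 = 0,  H_2 = 0,  H_3 = Z.

Take the total order v_0 < v_1 < v_2 < v_3 < v_4 on the vertex set. Then K (dimension 3) consists of the simplices:

  0-simplices (5): [v_0], [v_1], [v_2], [v_3], [v_4]
  1-simplices (10): [v_0,v_1], [v_0,v_2], [v_0,v_3], [v_0,v_4], [v_1,v_2], [v_1,v_3], [v_1,v_4], [v_2,v_3], [v_2,v_4], [v_3,v_4]
  2-simplices (10): [v_0,v_1,v_2], [v_0,v_1,v_3], [v_0,v_1,v_4], [v_0,v_2,v_3], [v_0,v_2,v_4], [v_0,v_3,v_4], [v_1,v_2,v_3], [v_1,v_2,v_4], [v_1,v_3,v_4], [v_2,v_3,v_4]
  3-simplices (5): [v_0,v_1,v_2,v_3], [v_0,v_1,v_2,v_4], [v_0,v_1,v_3,v_4], [v_0,v_2,v_3,v_4], [v_1,v_2,v_3,v_4]

so the chain groups are C_0 ≅ Z^5, C_1 ≅ Z^10, C_2 ≅ Z^10, C_3 ≅ Z^5.

Boundary ∂_1: C_1 → C_0 is given by ∂[p,q] = [q] − [p].
As a 5×10 matrix over Z this has rank 4, with invariant factors (1,1,1,1).

The boundary map ∂_2: C_2 → C_1 sends each 2-simplex [p,q,r] to [q,r] − [p,r] + [p,q]. For instance
  ∂[v_1,v_2,v_3] = [v_2,v_3] − [v_1,v_3] + [v_1,v_2],
  ∂[v_0,v_2,v_3] = [v_2,v_3] − [v_0,v_3] + [v_0,v_2].
This gives a 10×10 integer matrix of rank 6; reducing to Smith normal form yields diagonal entries (1,1,1,1,1,1).

∂_3: C_3 → C_2 sends each 3-simplex σ to the alternating sum Σ_i (−1)^i (σ with its i-th vertex removed). For instance
  ∂[v_1,v_2,v_3,v_4] = [v_2,v_3,v_4] − [v_1,v_3,v_4] + [v_1,v_2,v_4] − [v_1,v_2,v_3],
  ∂[v_0,v_2,v_3,v_4] = [v_2,v_3,v_4] − [v_0,v_3,v_4] + [v_0,v_2,v_4] − [v_0,v_2,v_3].
This gives a 10×5 integer matrix of rank 4; reducing to Smith normal form yields diagonal entries (1,1,1,1).

Now H_k = ker ∂_k / im ∂_{k+1}, so:

  H_0: rank C_0 − rank ∂_1 = 5 − 4 = 1, and the invariant factors of ∂_1 are all 1, so H_0 ≅ Z.
  H_1: rank ker ∂_1 − rank ∂_2 = (10 − 4) − 6 = 0, and the invariant factors of ∂_2 are all 1, so H_1 ≅ 0.
  H_2: rank ker ∂_2 − rank ∂_3 = (10 − 6) − 4 = 0, and the invariant factors of ∂_3 are all 1, so H_2 ≅ 0.
  H_3: rank ker ∂_3 − rank ∂_4 = (5 − 4) − 0 = 1, and there is no ∂_4, so H_3 ≅ Z.

(K is a triangulation of the 3-sphere S^3.)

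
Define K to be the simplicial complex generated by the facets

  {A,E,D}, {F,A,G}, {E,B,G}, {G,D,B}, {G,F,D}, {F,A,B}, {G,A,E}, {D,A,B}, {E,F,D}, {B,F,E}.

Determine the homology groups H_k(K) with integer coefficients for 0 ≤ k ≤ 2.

H_0 ≅ Z,  H_1 ≅ Z/2Z,  H_2 = 0.

We work with the vertex ordering A < B < D < E < F < G. The simplices of K, each written with vertices in increasing order, are:

  0-simplices (6): A, B, D, E, F, G
  1-simplices (15): AB, AD, AE, AF, AG, BD, BE, BF, BG, DE, DF, DG, EF, EG, FG
  2-simplices (10): ABD, ABF, ADE, AEG, AFG, BDG, BEF, BEG, DEF, DFG

Hence C_0 ≅ Z^6, C_1 ≅ Z^15, C_2 ≅ Z^10.

∂_1: C_1 → C_0 is given by ∂[p,q] = [q] − [p].
As a 6×15 matrix over Z this has rank 5, with invariant factors (1,1,1,1,1).

The boundary map ∂_2: C_2 → C_1 maps a triangle to the signed sum of its edges. For instance
  ∂AFG = FG − AG + AF,
  ∂BEF = EF − BF + BE.
The 15×10 boundary matrix has rank 10 and Smith normal form diag(1,1,1,1,1,1,1,1,1,2).

Computing H_k = (kernel of ∂_k) / (image of ∂_{k+1}):

  H_0: rank C_0 − rank ∂_1 = 6 − 5 = 1, and the invariant factors of ∂_1 are all 1, so H_0 ≅ Z.
  H_1: rank ker ∂_1 − rank ∂_2 = (15 − 5) − 10 = 0, and ∂_2 has invariant factor 2 > 1, so H_1 ≅ Z/2Z.
  H_2: rank ker ∂_2 − rank ∂_3 = (10 − 10) − 0 = 0, and there is no ∂_3, so H_2 ≅ 0.

As a check, the Euler characteristic is 6 − 15 + 10 = 1, which agrees with 1 − 0 + 0 = 1.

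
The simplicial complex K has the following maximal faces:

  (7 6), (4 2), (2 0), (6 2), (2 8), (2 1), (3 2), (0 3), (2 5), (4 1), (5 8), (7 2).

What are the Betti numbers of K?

b_0 = 1, b_1 = 4.

K has 9 vertices, 12 edges.
rank ∂_0 = 0, rank ∂_1 = 8 ⇒ b_0 = 9 − 0 − 8 = 1; all invariant factors of ∂_1 are 1 so no torsion. So H_0 ≅ Z.
rank ∂_1 = 8, rank ∂_2 = 0 ⇒ b_1 = 12 − 8 − 0 = 4. So H_1 ≅ Z^4.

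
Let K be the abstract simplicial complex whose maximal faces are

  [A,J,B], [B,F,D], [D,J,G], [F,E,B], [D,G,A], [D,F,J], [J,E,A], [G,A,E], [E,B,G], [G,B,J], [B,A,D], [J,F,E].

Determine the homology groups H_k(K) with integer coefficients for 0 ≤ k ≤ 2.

H_0 ≅ Z,  H_1 ≅ Z/2,  H_2 = 0.

Fix the vertex order A < B < D < E < F < G < J and write every simplex with vertices in increasing order. Then dim K = 2 and the simplices of K are:

  0-simplices (7): A, B, D, E, F, G, J
  1-simplices (18): AB, AD, AE, AG, AJ, BD, BE, BF, BG, BJ, DF, DG, DJ, EF, EG, EJ, FJ, GJ
  2-simplices (12): ABD, ABJ, ADG, AEG, AEJ, BDF, BEF, BEG, BGJ, DFJ, DGJ, EFJ

so the chain groups are C_0 ≅ Z^7, C_1 ≅ Z^18, C_2 ≅ Z^12.

Boundary ∂_1: C_1 → C_0 sends each edge [p,q] (with p < q) to q − p. For instance
  ∂DG = G − D.
The 7×18 boundary matrix has rank 6 and Smith normal form diag(1,1,1,1,1,1).

The boundary map ∂_2: C_2 → C_1 acts by ∂[p,q,r] = [q,r] − [p,r] + [p,q]. For instance
  ∂BEF = EF − BF + BE,
  ∂BDF = DF − BF + BD.
The 18×12 boundary matrix has rank 12 and Smith normal form diag(1,1,1,1,1,1,1,1,1,1,1,2).

Reading off H_k = ker ∂_k / im ∂_{k+1}:

  H_0: rank C_0 − rank ∂_1 = 7 − 6 = 1, and the invariant factors of ∂_1 are all 1, so H_0 = Z.
  H_1: rank ker ∂_1 − rank ∂_2 = (18 − 6) − 12 = 0, and ∂_2 has invariant factor 2 > 1, so H_1 = Z/2.
  H_2: rank ker ∂_2 − rank ∂_3 = (12 − 12) − 0 = 0, and there is no ∂_3, so H_2 = 0.

As a check, the Euler characteristic is 7 − 18 + 12 = 1, which agrees with 1 − 0 + 0 = 1.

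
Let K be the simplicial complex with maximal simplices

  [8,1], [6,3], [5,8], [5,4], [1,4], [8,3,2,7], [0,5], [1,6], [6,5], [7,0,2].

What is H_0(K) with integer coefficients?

Order the vertices as 0 < 1 < 2 < 3 < 4 < 5 < 6 < 7 < 8. Listing each simplex with vertices in this order, K has dimension 3 with simplices:

  0-simplices (9): [0], [1], [2], [3], [4], [5], [6], [7], [8]
  1-simplices (16): [0,2], [0,5], [0,7], [1,4], [1,6], [1,8], [2,3], [2,7], [2,8], [3,6], [3,7], [3,8], [4,5], [5,6], [5,8], [7,8]
  2-simplices (5): [0,2,7], [2,3,7], [2,3,8], [2,7,8], [3,7,8]
  3-simplices (1): [2,3,7,8]

giving chain groups C_0 ≅ Z^9, C_1 ≅ Z^16, C_2 ≅ Z^5, C_3 ≅ Z^1.

∂_1: C_1 → C_0 maps an edge to its endpoints' difference, ∂[p,q] = q − p. For instance
  ∂[3,7] = [7] − [3].
The 9×16 boundary matrix has rank 8 and Smith normal form diag(1,1,1,1,1,1,1,1).

The boundary map ∂_2: C_2 → C_1 acts by ∂[p,q,r] = [q,r] − [p,r] + [p,q]. For instance
  ∂[3,7,8] = [7,8] − [3,8] + [3,7],
  ∂[0,2,7] = [2,7] − [0,7] + [0,2].
As a 16×5 matrix over Z this has rank 4, with invariant factors (1,1,1,1).

Boundary ∂_3: C_3 → C_2 sends each 3-simplex σ to the alternating sum Σ_i (−1)^i (σ with its i-th vertex removed). For instance
  ∂[2,3,7,8] = [3,7,8] − [2,7,8] + [2,3,8] − [2,3,7].
This gives a 5×1 integer matrix of rank 1; reducing to Smith normal form yields diagonal entries (1).

From H_k ≅ ker(∂_k) / im(∂_{k+1}) we obtain:

  H_0: rank C_0 − rank ∂_1 = 9 − 8 = 1, and the invariant factors of ∂_1 are all 1, so H_0 = Z.

H_0 = Z.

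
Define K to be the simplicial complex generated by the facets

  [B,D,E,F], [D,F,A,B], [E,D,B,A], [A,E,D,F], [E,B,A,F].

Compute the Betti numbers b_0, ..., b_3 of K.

b_0 = 1, b_1 = 0, b_2 = 0, b_3 = 1.

We work with the vertex ordering A < B < D < E < F. The simplices of K, each written with vertices in increasing order, are:

  0-simplices (5): A, B, D, E, F
  1-simplices (10): AB, AD, AE, AF, BD, BE, BF, DE, DF, EF
  2-simplices (10): ABD, ABE, ABF, ADE, ADF, AEF, BDE, BDF, BEF, DEF
  3-simplices (5): ABDE, ABDF, ABEF, ADEF, BDEF

giving chain groups C_0 ≅ Z^5, C_1 ≅ Z^10, C_2 ≅ Z^10, C_3 ≅ Z^5.

∂_1: C_1 → C_0 sends each edge [p,q] (with p < q) to q − p.
The 5×10 boundary matrix has rank 4 and Smith normal form diag(1,1,1,1).

Boundary ∂_2: C_2 → C_1 sends each 2-simplex [p,q,r] to [q,r] − [p,r] + [p,q]. For instance
  ∂ABD = BD − AD + AB,
  ∂AEF = EF − AF + AE.
This gives a 10×10 integer matrix of rank 6; reducing to Smith normal form yields diagonal entries (1,1,1,1,1,1).

∂_3: C_3 → C_2 sends each 3-simplex σ to the alternating sum Σ_i (−1)^i (σ with its i-th vertex removed). For instance
  ∂ABDE = BDE − ADE + ABE − ABD,
  ∂ABEF = BEF − AEF + ABF − ABE.
This gives a 10×5 integer matrix of rank 4; reducing to Smith normal form yields diagonal entries (1,1,1,1).

Computing H_k = (kernel of ∂_k) / (image of ∂_{k+1}):

  H_0: rank C_0 − rank ∂_1 = 5 − 4 = 1, and the invariant factors of ∂_1 are all 1, so H_0 = Z.
  H_1: rank ker ∂_1 − rank ∂_2 = (10 − 4) − 6 = 0, and the invariant factors of ∂_2 are all 1, so H_1 = 0.
  H_2: rank ker ∂_2 − rank ∂_3 = (10 − 6) − 4 = 0, and the invariant factors of ∂_3 are all 1, so H_2 = 0.
  H_3: rank ker ∂_3 − rank ∂_4 = (5 − 4) − 0 = 1, and there is no ∂_4, so H_3 = Z.

As a check, the Euler characteristic is 5 − 10 + 10 − 5 = 0, which agrees with 1 − 0 + 0 − 1 = 0.

Hence the Betti numbers are b_0 = 1, b_1 = 0, b_2 = 0, b_3 = 1.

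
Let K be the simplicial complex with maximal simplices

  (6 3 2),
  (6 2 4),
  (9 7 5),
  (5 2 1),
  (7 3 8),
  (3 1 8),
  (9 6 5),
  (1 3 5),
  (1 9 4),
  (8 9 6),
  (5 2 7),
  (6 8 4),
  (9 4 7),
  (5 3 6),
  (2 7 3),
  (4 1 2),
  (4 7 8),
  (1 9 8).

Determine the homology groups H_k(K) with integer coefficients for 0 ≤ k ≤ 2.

We work with the vertex ordering 1 < 2 < 3 < 4 < 5 < 6 < 7 < 8 < 9. The simplices of K, each written with vertices in increasing order, are:

  0-simplices (9): [1], [2], [3], [4], [5], [6], [7], [8], [9]
  1-simplices (27): (27 of them)
  2-simplices (18): [1,2,4], [1,2,5], [1,3,5], [1,3,8], [1,4,9], [1,8,9], [2,3,6], [2,3,7], [2,4,6], [2,5,7], [3,5,6], [3,7,8], [4,6,8], [4,7,8], [4,7,9], [5,6,9], [5,7,9], [6,8,9]

giving chain groups C_0 ≅ Z^9, C_1 ≅ Z^27, C_2 ≅ Z^18.

Boundary ∂_1: C_1 → C_0 maps an edge to its endpoints' difference, ∂[p,q] = q − p. For instance
  ∂[7,9] = [9] − [7].
This gives a 9×27 integer matrix of rank 8; reducing to Smith normal form yields diagonal entries (1,1,1,1,1,1,1,1).

Boundary ∂_2: C_2 → C_1 sends each 2-simplex [p,q,r] to [q,r] − [p,r] + [p,q]. For instance
  ∂[4,7,8] = [7,8] − [4,8] + [4,7],
  ∂[5,6,9] = [6,9] − [5,9] + [5,6].
The 27×18 boundary matrix has rank 18 and Smith normal form diag(1,1,1,1,1,1,1,1,1,1,1,1,1,1,1,1,1,2).

Computing H_k = (kernel of ∂_k) / (image of ∂_{k+1}):

  H_0: rank C_0 − rank ∂_1 = 9 − 8 = 1, and the invariant factors of ∂_1 are all 1, so H_0 ≅ Z.
  H_1: rank ker ∂_1 − rank ∂_2 = (27 − 8) − 18 = 1, and ∂_2 has invariant factor 2 > 1, so H_1 ≅ Z ⊕ Z/2.
  H_2: rank ker ∂_2 − rank ∂_3 = (18 − 18) − 0 = 0, and there is no ∂_3, so H_2 ≅ 0.

H_0 ≅ Z,  H_1 ≅ Z ⊕ Z/2,  H_2 = 0.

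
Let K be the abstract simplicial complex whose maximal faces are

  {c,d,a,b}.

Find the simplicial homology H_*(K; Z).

H_0 ≅ Z,  H_1 = 0,  H_2 = 0,  H_3 = 0.

Fix the vertex order a < b < c < d and write every simplex with vertices in increasing order. Then dim K = 3 and the simplices of K are:

  0-simplices (4): a, b, c, d
  1-simplices (6): ab, ac, ad, bc, bd, cd
  2-simplices (4): abc, abd, acd, bcd
  3-simplices (1): abcd

Hence C_0 ≅ Z^4, C_1 ≅ Z^6, C_2 ≅ Z^4, C_3 ≅ Z^1.

Boundary ∂_1: C_1 → C_0 maps an edge to its endpoints' difference, ∂[p,q] = q − p. For instance
  ∂bd = d − b.
The 4×6 boundary matrix has rank 3 and Smith normal form diag(1,1,1).

The boundary map ∂_2: C_2 → C_1 maps a triangle to the signed sum of its edges. For instance
  ∂bcd = cd − bd + bc,
  ∂acd = cd − ad + ac.
As a 6×4 matrix over Z this has rank 3, with invariant factors (1,1,1).

The boundary map ∂_3: C_3 → C_2 sends each 3-simplex σ to the alternating sum Σ_i (−1)^i (σ with its i-th vertex removed). For instance
  ∂abcd = bcd − acd + abd − abc.
As a 4×1 matrix over Z this has rank 1, with invariant factors (1).

Reading off H_k = ker ∂_k / im ∂_{k+1}:

  H_0: rank C_0 − rank ∂_1 = 4 − 3 = 1, and the invariant factors of ∂_1 are all 1, so H_0 ≅ Z.
  H_1: rank ker ∂_1 − rank ∂_2 = (6 − 3) − 3 = 0, and the invariant factors of ∂_2 are all 1, so H_1 ≅ 0.
  H_2: rank ker ∂_2 − rank ∂_3 = (4 − 3) − 1 = 0, and the invariant factors of ∂_3 are all 1, so H_2 ≅ 0.
  H_3: rank ker ∂_3 − rank ∂_4 = (1 − 1) − 0 = 0, and there is no ∂_4, so H_3 ≅ 0.

As a check, the Euler characteristic is 4 − 6 + 4 − 1 = 1, which agrees with 1 − 0 + 0 − 0 = 1.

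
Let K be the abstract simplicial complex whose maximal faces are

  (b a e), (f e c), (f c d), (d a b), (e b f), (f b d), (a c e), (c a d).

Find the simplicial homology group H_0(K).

We work with the vertex ordering a < b < c < d < e < f. The simplices of K, each written with vertices in increasing order, are:

  0-simplices (6): a, b, c, d, e, f
  1-simplices (12): ab, ac, ad, ae, bd, be, bf, cd, ce, cf, df, ef
  2-simplices (8): abd, abe, acd, ace, bdf, bef, cdf, cef

Hence C_0 ≅ Z^6, C_1 ≅ Z^12, C_2 ≅ Z^8.

∂_1: C_1 → C_0 is given by ∂[p,q] = [q] − [p].
The resulting 6×12 matrix has rank 5, and its Smith normal form has invariant factors (1,1,1,1,1).

Boundary ∂_2: C_2 → C_1 sends each 2-simplex [p,q,r] to [q,r] − [p,r] + [p,q]. For instance
  ∂abe = be − ae + ab,
  ∂abd = bd − ad + ab.
The 12×8 boundary matrix has rank 7 and Smith normal form diag(1,1,1,1,1,1,1).

Now H_k = ker ∂_k / im ∂_{k+1}, so:

  H_0: rank C_0 − rank ∂_1 = 6 − 5 = 1, and the invariant factors of ∂_1 are all 1, so H_0 = Z.

H_0 ≅ Z.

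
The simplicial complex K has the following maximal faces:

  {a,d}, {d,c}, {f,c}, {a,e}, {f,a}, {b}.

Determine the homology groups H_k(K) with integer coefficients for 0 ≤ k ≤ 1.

H_0 = Z^2,  H_1 = Z.

Order the vertices as a < b < c < d < e < f. Listing each simplex with vertices in this order, K has dimension 1 with simplices:

  0-simplices (6): a, b, c, d, e, f
  1-simplices (5): ad, ae, af, cd, cf

giving chain groups C_0 ≅ Z^6, C_1 ≅ Z^5.

∂_1: C_1 → C_0 sends each edge [p,q] (with p < q) to q − p. For instance
  ∂af = f − a.
The 6×5 boundary matrix has rank 4 and Smith normal form diag(1,1,1,1).

Computing H_k = (kernel of ∂_k) / (image of ∂_{k+1}):

  H_0: rank C_0 − rank ∂_1 = 6 − 4 = 2, and the invariant factors of ∂_1 are all 1, so H_0 ≅ Z^2.
  H_1: rank ker ∂_1 − rank ∂_2 = (5 − 4) − 0 = 1, and there is no ∂_2, so H_1 ≅ Z.

As a check, the Euler characteristic is 6 − 5 = 1, which agrees with 2 − 1 = 1.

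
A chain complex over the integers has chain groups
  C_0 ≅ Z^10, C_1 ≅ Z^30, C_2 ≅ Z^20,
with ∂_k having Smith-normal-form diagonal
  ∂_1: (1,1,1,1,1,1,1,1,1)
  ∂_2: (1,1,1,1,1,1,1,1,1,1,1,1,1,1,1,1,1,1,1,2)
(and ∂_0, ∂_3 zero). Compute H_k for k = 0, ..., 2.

H_0 ≅ Z,  H_1 ≅ Z ⊕ Z_2,  H_2 = 0.

H_0: b_0 = 10 − 0 − 9 = 1; torsion from ∂_1 factors > 1: none. So H_0 ≅ Z.
H_1: b_1 = 30 − 9 − 20 = 1; torsion from ∂_2 factors > 1: [2]. So H_1 ≅ Z ⊕ Z_2.
H_2: b_2 = 20 − 20 − 0 = 0; torsion from ∂_3 factors > 1: none. So H_2 ≅ 0.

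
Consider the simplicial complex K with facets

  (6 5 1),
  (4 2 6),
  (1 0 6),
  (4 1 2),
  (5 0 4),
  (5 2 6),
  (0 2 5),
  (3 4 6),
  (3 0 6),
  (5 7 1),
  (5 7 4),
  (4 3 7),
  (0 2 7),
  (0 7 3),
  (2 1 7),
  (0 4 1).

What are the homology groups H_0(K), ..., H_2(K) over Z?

Order the vertices as 0 < 1 < 2 < 3 < 4 < 5 < 6 < 7. Listing each simplex with vertices in this order, K has dimension 2 with simplices:

  0-simplices (8): [0], [1], [2], [3], [4], [5], [6], [7]
  1-simplices (24): (24 of them)
  2-simplices (16): [0,1,4], [0,1,6], [0,2,5], [0,2,7], [0,3,6], [0,3,7], [0,4,5], [1,2,4], [1,2,7], [1,5,6], [1,5,7], [2,4,6], [2,5,6], [3,4,6], [3,4,7], [4,5,7]

Hence C_0 ≅ Z^8, C_1 ≅ Z^24, C_2 ≅ Z^16.

Boundary ∂_1: C_1 → C_0 sends each edge [p,q] (with p < q) to q − p. For instance
  ∂[4,6] = [6] − [4].
The 8×24 boundary matrix has rank 7 and Smith normal form diag(1,1,1,1,1,1,1).

The boundary map ∂_2: C_2 → C_1 acts by ∂[p,q,r] = [q,r] − [p,r] + [p,q]. For instance
  ∂[0,4,5] = [4,5] − [0,5] + [0,4],
  ∂[0,2,7] = [2,7] − [0,7] + [0,2].
The 24×16 boundary matrix has rank 15 and Smith normal form diag(1,1,1,1,1,1,1,1,1,1,1,1,1,1,1).

Now H_k = ker ∂_k / im ∂_{k+1}, so:

  H_0: rank C_0 − rank ∂_1 = 8 − 7 = 1, and the invariant factors of ∂_1 are all 1, so H_0 ≅ Z.
  H_1: rank ker ∂_1 − rank ∂_2 = (24 − 7) − 15 = 2, and the invariant factors of ∂_2 are all 1, so H_1 ≅ Z^2.
  H_2: rank ker ∂_2 − rank ∂_3 = (16 − 15) − 0 = 1, and there is no ∂_3, so H_2 ≅ Z.

H_0 ≅ Z,  H_1 ≅ Z^2,  H_2 ≅ Z.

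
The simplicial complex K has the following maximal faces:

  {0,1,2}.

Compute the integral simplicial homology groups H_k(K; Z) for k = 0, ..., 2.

H_0 = Z,  H_1 = 0,  H_2 = 0.

K has 3 vertices, 3 edges, 1 triangle.
rank ∂_0 = 0, rank ∂_1 = 2 ⇒ b_0 = 3 − 0 − 2 = 1; all invariant factors of ∂_1 are 1 so no torsion. So H_0 = Z.
rank ∂_1 = 2, rank ∂_2 = 1 ⇒ b_1 = 3 − 2 − 1 = 0; all invariant factors of ∂_2 are 1 so no torsion. So H_1 = 0.
rank ∂_2 = 1, rank ∂_3 = 0 ⇒ b_2 = 1 − 1 − 0 = 0. So H_2 = 0.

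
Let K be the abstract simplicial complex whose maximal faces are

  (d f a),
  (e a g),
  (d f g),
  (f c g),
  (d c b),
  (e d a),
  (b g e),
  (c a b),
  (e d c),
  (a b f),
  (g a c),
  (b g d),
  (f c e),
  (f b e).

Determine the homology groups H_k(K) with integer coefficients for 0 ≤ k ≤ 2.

Order the vertices as a < b < c < d < e < f < g. Listing each simplex with vertices in this order, K has dimension 2 with simplices:

  0-simplices (7): a, b, c, d, e, f, g
  1-simplices (21): ab, ac, ad, ae, af, ag, bc, bd, be, bf, bg, cd, ce, cf, cg, de, df, dg, ef, eg, fg
  2-simplices (14): abc, abf, acg, ade, adf, aeg, bcd, bdg, bef, beg, cde, cef, cfg, dfg

Hence C_0 ≅ Z^7, C_1 ≅ Z^21, C_2 ≅ Z^14.

The boundary map ∂_1: C_1 → C_0 maps an edge to its endpoints' difference, ∂[p,q] = q − p.
The resulting 7×21 matrix has rank 6, and its Smith normal form has invariant factors (1,1,1,1,1,1).

Boundary ∂_2: C_2 → C_1 acts by ∂[p,q,r] = [q,r] − [p,r] + [p,q]. For instance
  ∂abf = bf − af + ab,
  ∂adf = df − af + ad.
This gives a 21×14 integer matrix of rank 13; reducing to Smith normal form yields diagonal entries (1,1,1,1,1,1,1,1,1,1,1,1,1).

From H_k ≅ ker(∂_k) / im(∂_{k+1}) we obtain:

  H_0: rank C_0 − rank ∂_1 = 7 − 6 = 1, and the invariant factors of ∂_1 are all 1, so H_0 = Z.
  H_1: rank ker ∂_1 − rank ∂_2 = (21 − 6) − 13 = 2, and the invariant factors of ∂_2 are all 1, so H_1 = Z^2.
  H_2: rank ker ∂_2 − rank ∂_3 = (14 − 13) − 0 = 1, and there is no ∂_3, so H_2 = Z.

As a check, the Euler characteristic is 7 − 21 + 14 = 0, which agrees with 1 − 2 + 1 = 0.

H_0 ≅ Z,  H_1 ≅ Z^2,  H_2 ≅ Z.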